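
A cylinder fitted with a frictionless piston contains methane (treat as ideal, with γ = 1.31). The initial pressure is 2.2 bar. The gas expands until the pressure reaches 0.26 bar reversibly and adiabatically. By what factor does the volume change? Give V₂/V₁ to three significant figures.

From PV^γ = const, V₂/V₁ = (P₁/P₂)^(1/γ).
V₂/V₁ = (2.2/0.26)^(0.763) = 5.105.

V₂/V₁ ≈ 5.10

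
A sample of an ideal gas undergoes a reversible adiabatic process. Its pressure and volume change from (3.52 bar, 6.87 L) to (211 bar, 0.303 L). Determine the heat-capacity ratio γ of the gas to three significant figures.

γ ≈ 1.31

PV^γ = const ⇒ γ = ln(P₂/P₁) / ln(V₁/V₂).
γ = ln(211/3.52) / ln(6.87/0.303) = 1.311.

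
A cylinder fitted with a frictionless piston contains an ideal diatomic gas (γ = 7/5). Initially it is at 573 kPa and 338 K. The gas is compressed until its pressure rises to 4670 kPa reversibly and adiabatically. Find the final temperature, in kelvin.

Adiabatic: T₂/T₁ = (P₂/P₁)^((γ−1)/γ).
T₂ = 338 × (4670/573)^(2/7) = 615.5 K.

T₂ ≈ 616 K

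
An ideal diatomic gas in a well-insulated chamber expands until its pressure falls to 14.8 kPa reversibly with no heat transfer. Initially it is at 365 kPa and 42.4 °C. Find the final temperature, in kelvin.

Along an adiabat T P^((1−γ)/γ) is constant, so T₂ = T₁ (P₂/P₁)^((γ−1)/γ).
For a diatomic ideal gas γ = 7/5, so (γ−1)/γ = 2/7.
T₁ = 42.4 °C = 315.5 K.
T₂ = 315.5 × (14.8/365)^(2/7) = 126.3 K.

T₂ ≈ 126 K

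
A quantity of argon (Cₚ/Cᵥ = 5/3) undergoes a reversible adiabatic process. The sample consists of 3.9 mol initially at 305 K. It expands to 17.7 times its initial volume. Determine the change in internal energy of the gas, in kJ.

For a reversible adiabat TV^(γ−1) is constant, so T₂ = T₁ (V₁/V₂)^(γ−1).
T₂ = 305 × (1/17.7)^(2/3) = 44.91 K.
Q = 0, so ΔU = W_on_gas = nCᵥΔT with Cᵥ = R/(γ−1) = 12.47 J/(mol·K).
ΔU = 3.9 × 12.47 × (44.91 − 305) = -12650 J.

ΔU ≈ -12.7 kJ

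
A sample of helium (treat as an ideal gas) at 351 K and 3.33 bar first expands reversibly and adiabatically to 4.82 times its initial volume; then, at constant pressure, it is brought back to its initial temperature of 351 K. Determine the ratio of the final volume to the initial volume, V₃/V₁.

V₃/V₁ ≈ 13.8

For a monatomic ideal gas γ = 5/3.
Adiabatic step: V₂/V₁ = 4.82; T₂ = T₁·(1/4.82)^(2/3) = 123 K.
Isobaric step: V₃/V₂ = T₃/T₂ = 351/123.
V₃/V₁ = (V₂/V₁)(V₃/V₂) = 4.82 × (351/123) = 13.75.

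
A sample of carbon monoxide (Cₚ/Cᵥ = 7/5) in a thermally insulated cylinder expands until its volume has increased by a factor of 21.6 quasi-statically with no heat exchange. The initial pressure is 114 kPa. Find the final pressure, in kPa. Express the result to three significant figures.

P₂ ≈ 1.54 kPa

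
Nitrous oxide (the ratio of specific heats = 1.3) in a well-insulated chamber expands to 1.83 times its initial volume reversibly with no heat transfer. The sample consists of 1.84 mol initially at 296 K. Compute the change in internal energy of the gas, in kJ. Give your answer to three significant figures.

ΔU ≈ -2.50 kJ

Adiabatic: T₁V₁^(γ−1) = T₂V₂^(γ−1) ⇒ T₂ = T₁ (V₁/V₂)^(γ−1).
T₂ = 296 × (1/1.83)^(0.3) = 246.9 K.
Q = 0, so ΔU = W_on_gas = nCᵥΔT with Cᵥ = R/(γ−1) = 27.71 J/(mol·K).
ΔU = 1.84 × 27.71 × (246.9 − 296) = -2503 J.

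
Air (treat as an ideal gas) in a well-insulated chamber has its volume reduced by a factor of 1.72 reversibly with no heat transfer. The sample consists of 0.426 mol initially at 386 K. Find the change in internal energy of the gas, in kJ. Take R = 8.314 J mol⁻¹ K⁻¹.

Adiabatic: T₁V₁^(γ−1) = T₂V₂^(γ−1) ⇒ T₂ = T₁ (V₁/V₂)^(γ−1).
γ = 7/5 for a diatomic ideal gas, so γ−1 = 2/5.
T₂ = 386 × 1.72^(2/5) = 479.5 K.
Q = 0, so ΔU = W_on_gas = nCᵥΔT with Cᵥ = R/(γ−1) = 20.79 J/(mol·K).
ΔU = 0.426 × 20.79 × (479.5 − 386) = 828 J.

ΔU ≈ 0.828 kJ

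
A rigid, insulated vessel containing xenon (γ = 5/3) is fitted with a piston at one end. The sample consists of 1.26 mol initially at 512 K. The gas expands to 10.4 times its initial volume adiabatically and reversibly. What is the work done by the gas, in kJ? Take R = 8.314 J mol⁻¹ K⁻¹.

W ≈ 6.36 kJ

Adiabatic: T₁V₁^(γ−1) = T₂V₂^(γ−1) ⇒ T₂ = T₁ (V₁/V₂)^(γ−1).
T₂ = 512 × (1/10.4)^(2/3) = 107.5 K.
Q = 0, so ΔU = W_on_gas = nCᵥΔT with Cᵥ = R/(γ−1) = 12.47 J/(mol·K).
ΔU = 1.26 × 12.47 × (107.5 − 512) = -6357 J.
Work done by the gas = −ΔU = 6357 J.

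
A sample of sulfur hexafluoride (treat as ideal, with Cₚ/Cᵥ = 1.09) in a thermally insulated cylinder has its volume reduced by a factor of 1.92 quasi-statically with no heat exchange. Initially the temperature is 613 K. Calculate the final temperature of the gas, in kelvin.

T₂ ≈ 650 K

Adiabatic: T₁V₁^(γ−1) = T₂V₂^(γ−1) ⇒ T₂ = T₁ (V₁/V₂)^(γ−1).
T₂ = 613 × 1.92^(0.09) = 650.1 K.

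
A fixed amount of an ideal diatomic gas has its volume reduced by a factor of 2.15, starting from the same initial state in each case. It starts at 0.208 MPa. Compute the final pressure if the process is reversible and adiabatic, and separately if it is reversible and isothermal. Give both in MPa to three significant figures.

For a diatomic ideal gas γ = 7/5.
Isothermal: P₂ = P₁(V₁/V₂) = 0.208×2.15 = 0.4472 MPa.
Adiabatic: P₂ = P₁(V₁/V₂)^γ = 0.208×2.15^(7/5) = 0.6074 MPa.

adiabatic: 0.607 MPa; isothermal: 0.447 MPa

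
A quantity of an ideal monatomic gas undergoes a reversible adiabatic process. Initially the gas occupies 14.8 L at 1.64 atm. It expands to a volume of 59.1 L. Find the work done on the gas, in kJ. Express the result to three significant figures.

γ = 5/3 for a monatomic ideal gas.
P₂ = P₁(V₁/V₂)^γ = 1.64×(14.8/59.1)^(5/3) = 0.1632 atm.
For a reversible adiabat, W_by_gas = (P₁V₁ − P₂V₂)/(γ−1).
W_by = (166200×0.0148 − 16530×0.0591) / (2/3) = 2223 J.
W_on_gas = −W_by = -2223 J.

W ≈ -2.22 kJ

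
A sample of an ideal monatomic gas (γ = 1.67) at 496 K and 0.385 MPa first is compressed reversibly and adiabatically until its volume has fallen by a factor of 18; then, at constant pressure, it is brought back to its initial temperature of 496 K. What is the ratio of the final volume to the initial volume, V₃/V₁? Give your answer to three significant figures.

V₃/V₁ ≈ 0.00801

Adiabatic step: V₂/V₁ = 0.05556; T₂ = T₁·18^(0.67) = 3440 K.
Isobaric step: V₃/V₂ = T₃/T₂ = 496/3440.
V₃/V₁ = (V₂/V₁)(V₃/V₂) = 0.05556 × (496/3440) = 0.008011.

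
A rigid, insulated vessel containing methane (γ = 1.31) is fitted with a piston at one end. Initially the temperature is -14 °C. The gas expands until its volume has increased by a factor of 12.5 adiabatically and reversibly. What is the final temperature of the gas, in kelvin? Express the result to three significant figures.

Adiabatic: T₁V₁^(γ−1) = T₂V₂^(γ−1) ⇒ T₂ = T₁ (V₁/V₂)^(γ−1).
T₁ = -14 °C = 259.1 K.
T₂ = 259.1 × (1/12.5)^(0.31) = 118.4 K.

T₂ ≈ 118 K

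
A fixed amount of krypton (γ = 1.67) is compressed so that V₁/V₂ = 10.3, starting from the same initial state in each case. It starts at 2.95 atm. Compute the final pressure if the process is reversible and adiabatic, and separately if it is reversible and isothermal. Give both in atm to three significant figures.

adiabatic: 145 atm; isothermal: 30.4 atm

Isothermal: P₂ = P₁(V₁/V₂) = 2.95×10.3 = 30.39 atm.
Adiabatic: P₂ = P₁(V₁/V₂)^γ = 2.95×10.3^(1.67) = 145 atm.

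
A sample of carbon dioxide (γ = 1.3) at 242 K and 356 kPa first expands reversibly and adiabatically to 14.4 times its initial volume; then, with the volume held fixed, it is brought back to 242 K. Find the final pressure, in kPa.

Adiabatic step (PV^γ = const): P₂ = 356×(1/14.4)^(1.3) = 11.11 kPa; T₂ = 242×(1/14.4)^(0.3) = 108.7 K.
Isochoric: P₃ = P₂(T₃/T₂) = 11.11 × (242/108.7) = 24.72 kPa.

P₃ ≈ 24.7 kPa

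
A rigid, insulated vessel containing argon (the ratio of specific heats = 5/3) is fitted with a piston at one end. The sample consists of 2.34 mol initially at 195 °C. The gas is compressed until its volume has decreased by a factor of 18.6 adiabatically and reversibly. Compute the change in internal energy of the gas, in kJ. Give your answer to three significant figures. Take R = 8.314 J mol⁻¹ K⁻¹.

Adiabatic: T₁V₁^(γ−1) = T₂V₂^(γ−1) ⇒ T₂ = T₁ (V₁/V₂)^(γ−1).
T₁ = 195 °C = 468.1 K.
T₂ = 468.1 × 18.6^(2/3) = 3286 K.
Q = 0, so ΔU = W_on_gas = nCᵥΔT with Cᵥ = R/(γ−1) = 12.47 J/(mol·K).
ΔU = 2.34 × 12.47 × (3286 − 468.1) = 82240 J.

ΔU ≈ 82.2 kJ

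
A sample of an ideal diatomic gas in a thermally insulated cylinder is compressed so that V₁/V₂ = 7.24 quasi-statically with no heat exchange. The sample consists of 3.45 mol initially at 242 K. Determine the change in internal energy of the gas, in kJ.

Adiabatic: T₁V₁^(γ−1) = T₂V₂^(γ−1) ⇒ T₂ = T₁ (V₁/V₂)^(γ−1).
γ = 7/5 for a diatomic ideal gas, so γ−1 = 2/5.
T₂ = 242 × 7.24^(2/5) = 534.2 K.
Q = 0, so ΔU = W_on_gas = nCᵥΔT with Cᵥ = R/(γ−1) = 20.79 J/(mol·K).
ΔU = 3.45 × 20.79 × (534.2 − 242) = 20950 J.

ΔU ≈ 21.0 kJ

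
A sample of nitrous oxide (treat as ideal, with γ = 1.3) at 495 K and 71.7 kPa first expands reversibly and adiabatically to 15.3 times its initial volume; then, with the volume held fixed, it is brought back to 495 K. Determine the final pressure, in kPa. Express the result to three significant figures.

P₃ ≈ 4.69 kPa

Adiabatic step (PV^γ = const): P₂ = 71.7×(1/15.3)^(1.3) = 2.067 kPa; T₂ = 495×(1/15.3)^(0.3) = 218.4 K.
Isochoric: P₃ = P₂(T₃/T₂) = 2.067 × (495/218.4) = 4.686 kPa.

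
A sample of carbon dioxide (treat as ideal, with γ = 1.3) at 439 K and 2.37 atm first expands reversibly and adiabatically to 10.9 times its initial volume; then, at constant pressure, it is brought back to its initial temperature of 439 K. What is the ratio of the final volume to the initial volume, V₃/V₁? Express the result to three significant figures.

V₃/V₁ ≈ 22.3

Adiabatic step: V₂/V₁ = 10.9; T₂ = T₁·(1/10.9)^(0.3) = 214.4 K.
Isobaric step: V₃/V₂ = T₃/T₂ = 439/214.4.
V₃/V₁ = (V₂/V₁)(V₃/V₂) = 10.9 × (439/214.4) = 22.32.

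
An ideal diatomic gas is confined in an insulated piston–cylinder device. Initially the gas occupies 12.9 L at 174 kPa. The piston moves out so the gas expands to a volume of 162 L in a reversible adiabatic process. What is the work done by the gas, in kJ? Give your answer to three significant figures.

W ≈ 3.57 kJ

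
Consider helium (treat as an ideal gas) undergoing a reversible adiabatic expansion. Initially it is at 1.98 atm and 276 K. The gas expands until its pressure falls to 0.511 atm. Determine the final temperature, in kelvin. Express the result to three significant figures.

Adiabatic: T₂/T₁ = (P₂/P₁)^((γ−1)/γ).
For a monatomic ideal gas γ = 5/3, so (γ−1)/γ = 2/5.
T₂ = 276 × (0.511/1.98)^(2/5) = 160.6 K.

T₂ ≈ 161 K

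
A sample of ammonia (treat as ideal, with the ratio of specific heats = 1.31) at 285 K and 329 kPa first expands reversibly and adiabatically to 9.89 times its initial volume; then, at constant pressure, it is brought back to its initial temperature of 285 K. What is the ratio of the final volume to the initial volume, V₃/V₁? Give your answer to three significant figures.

Adiabatic step: V₂/V₁ = 9.89; T₂ = T₁·(1/9.89)^(0.31) = 140.1 K.
Isobaric step: V₃/V₂ = T₃/T₂ = 285/140.1.
V₃/V₁ = (V₂/V₁)(V₃/V₂) = 9.89 × (285/140.1) = 20.12.

V₃/V₁ ≈ 20.1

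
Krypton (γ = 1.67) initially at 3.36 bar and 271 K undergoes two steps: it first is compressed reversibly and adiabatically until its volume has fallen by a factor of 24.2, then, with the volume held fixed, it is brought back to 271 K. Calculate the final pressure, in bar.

Adiabatic step (PV^γ = const): P₂ = 3.36×24.2^(1.67) = 687.6 bar; T₂ = 271×24.2^(0.67) = 2292 K.
Isochoric: P₃ = P₂(T₃/T₂) = 687.6 × (271/2292) = 81.31 bar.

P₃ ≈ 81.3 bar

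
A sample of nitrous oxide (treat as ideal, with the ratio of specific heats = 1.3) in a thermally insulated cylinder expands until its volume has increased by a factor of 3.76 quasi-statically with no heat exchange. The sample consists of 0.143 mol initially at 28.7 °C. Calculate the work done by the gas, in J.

Adiabatic: T₁V₁^(γ−1) = T₂V₂^(γ−1) ⇒ T₂ = T₁ (V₁/V₂)^(γ−1).
T₁ = 28.7 °C = 301.8 K.
T₂ = 301.8 × (1/3.76)^(0.3) = 202.9 K.
Q = 0, so ΔU = W_on_gas = nCᵥΔT with Cᵥ = R/(γ−1) = 27.71 J/(mol·K).
ΔU = 0.143 × 27.71 × (202.9 − 301.8) = -392.2 J.
Work done by the gas = −ΔU = 392.2 J.

W ≈ 392 J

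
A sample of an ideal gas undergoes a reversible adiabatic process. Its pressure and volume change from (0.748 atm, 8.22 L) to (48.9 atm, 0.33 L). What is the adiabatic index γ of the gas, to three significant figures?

PV^γ = const ⇒ γ = ln(P₂/P₁) / ln(V₁/V₂).
γ = ln(48.9/0.748) / ln(8.22/0.33) = 1.3.

γ ≈ 1.30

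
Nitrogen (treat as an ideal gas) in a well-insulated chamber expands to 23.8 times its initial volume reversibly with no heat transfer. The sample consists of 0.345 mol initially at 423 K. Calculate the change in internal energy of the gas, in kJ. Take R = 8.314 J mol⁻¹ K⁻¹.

ΔU ≈ -2.18 kJ

Adiabatic: T₁V₁^(γ−1) = T₂V₂^(γ−1) ⇒ T₂ = T₁ (V₁/V₂)^(γ−1).
γ = 7/5 for a diatomic ideal gas, so γ−1 = 2/5.
T₂ = 423 × (1/23.8)^(2/5) = 119 K.
Q = 0, so ΔU = W_on_gas = nCᵥΔT with Cᵥ = R/(γ−1) = 20.79 J/(mol·K).
ΔU = 0.345 × 20.79 × (119 − 423) = -2180 J.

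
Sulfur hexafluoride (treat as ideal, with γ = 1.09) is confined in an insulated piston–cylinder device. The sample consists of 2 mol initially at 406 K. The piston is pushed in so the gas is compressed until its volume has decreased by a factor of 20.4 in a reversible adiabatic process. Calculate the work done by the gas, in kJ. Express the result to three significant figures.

For a reversible adiabat TV^(γ−1) is constant, so T₂ = T₁ (V₁/V₂)^(γ−1).
T₂ = 406 × 20.4^(0.09) = 532.6 K.
Q = 0, so ΔU = W_on_gas = nCᵥΔT with Cᵥ = R/(γ−1) = 92.38 J/(mol·K).
ΔU = 2 × 92.38 × (532.6 − 406) = 23390 J.
Work done by the gas = −ΔU = -23390 J.

W ≈ -23.4 kJ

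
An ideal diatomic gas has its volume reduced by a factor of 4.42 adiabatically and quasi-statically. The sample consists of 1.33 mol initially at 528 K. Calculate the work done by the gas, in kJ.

For a reversible adiabat TV^(γ−1) is constant, so T₂ = T₁ (V₁/V₂)^(γ−1).
γ = 7/5 for a diatomic ideal gas, so γ−1 = 2/5.
T₂ = 528 × 4.42^(2/5) = 956.8 K.
Q = 0, so ΔU = W_on_gas = nCᵥΔT with Cᵥ = R/(γ−1) = 20.79 J/(mol·K).
ΔU = 1.33 × 20.79 × (956.8 − 528) = 11850 J.
Work done by the gas = −ΔU = -11850 J.

W ≈ -11.9 kJ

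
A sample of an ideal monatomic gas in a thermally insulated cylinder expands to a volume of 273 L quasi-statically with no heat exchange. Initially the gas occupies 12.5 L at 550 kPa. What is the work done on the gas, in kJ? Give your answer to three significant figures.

W ≈ -8.99 kJ

γ = 5/3 for a monatomic ideal gas.
P₂ = P₁(V₁/V₂)^γ = 550×(12.5/273)^(5/3) = 3.223 kPa.
For a reversible adiabat, W_by_gas = (P₁V₁ − P₂V₂)/(γ−1).
W_by = (550000×0.0125 − 3223×0.273) / (2/3) = 8993 J.
W_on_gas = −W_by = -8993 J.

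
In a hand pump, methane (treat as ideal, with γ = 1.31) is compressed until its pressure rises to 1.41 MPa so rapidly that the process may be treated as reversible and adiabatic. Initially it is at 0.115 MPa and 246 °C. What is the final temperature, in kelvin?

T₂ ≈ 939 K

Adiabatic: T₂/T₁ = (P₂/P₁)^((γ−1)/γ).
T₁ = 246 °C = 519.1 K.
T₂ = 519.1 × (1.41/0.115)^(0.237) = 939.5 K.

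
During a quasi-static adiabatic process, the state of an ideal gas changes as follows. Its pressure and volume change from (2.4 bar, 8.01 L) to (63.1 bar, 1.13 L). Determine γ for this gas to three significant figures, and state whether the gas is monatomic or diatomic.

γ ≈ 1.67; monatomic

PV^γ = const ⇒ γ = ln(P₂/P₁) / ln(V₁/V₂).
γ = ln(63.1/2.4) / ln(8.01/1.13) = 1.669.
γ ≈ 1.67 is close to 5/3, so the gas is monatomic.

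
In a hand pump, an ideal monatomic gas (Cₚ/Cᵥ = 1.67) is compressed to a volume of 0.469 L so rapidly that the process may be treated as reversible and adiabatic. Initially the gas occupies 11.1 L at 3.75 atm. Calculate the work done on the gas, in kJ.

W ≈ 46.1 kJ

P₂ = P₁(V₁/V₂)^γ = 3.75×(11.1/0.469)^(1.67) = 739.4 atm.
For a reversible adiabat, W_by_gas = (P₁V₁ − P₂V₂)/(γ−1).
W_by = (380000×0.0111 − 7.492×10^7×0.000469) / (0.67) = -46150 J.
W_on_gas = −W_by = 46150 J.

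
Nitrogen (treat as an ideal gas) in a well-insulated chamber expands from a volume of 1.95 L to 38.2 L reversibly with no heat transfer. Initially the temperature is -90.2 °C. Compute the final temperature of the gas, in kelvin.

T₂ ≈ 55.7 K

Adiabatic: T₁V₁^(γ−1) = T₂V₂^(γ−1) ⇒ T₂ = T₁ (V₁/V₂)^(γ−1).
For a diatomic ideal gas γ = 7/5, so γ−1 = 2/5.
T₁ = -90.2 °C = 182.9 K.
T₂ = 182.9 × (1.95/38.2)^(2/5) = 55.66 K.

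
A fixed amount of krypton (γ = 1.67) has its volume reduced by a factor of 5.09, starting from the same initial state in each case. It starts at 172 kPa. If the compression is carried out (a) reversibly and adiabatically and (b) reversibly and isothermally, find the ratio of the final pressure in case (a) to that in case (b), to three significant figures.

Isothermal: P_b = P₁(V₁/V₂) = 172×5.09.
Adiabatic: P_a = P₁(V₁/V₂)^γ = 172×5.09^(1.67).
P_a/P_b = (V₁/V₂)^(γ−1) = 5.09^(0.67) = 2.975.

P_adiabatic / P_isothermal ≈ 2.98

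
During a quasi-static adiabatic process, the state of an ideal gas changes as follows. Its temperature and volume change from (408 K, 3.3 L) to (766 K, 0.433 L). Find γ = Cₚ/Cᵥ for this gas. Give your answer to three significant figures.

γ ≈ 1.31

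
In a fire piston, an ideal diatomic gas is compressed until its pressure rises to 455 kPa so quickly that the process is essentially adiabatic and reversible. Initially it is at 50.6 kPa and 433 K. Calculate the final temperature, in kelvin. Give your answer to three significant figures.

T₂ ≈ 811 K

Along an adiabat T P^((1−γ)/γ) is constant, so T₂ = T₁ (P₂/P₁)^((γ−1)/γ).
For a diatomic ideal gas γ = 7/5, so (γ−1)/γ = 2/7.
T₂ = 433 × (455/50.6)^(2/7) = 811 K.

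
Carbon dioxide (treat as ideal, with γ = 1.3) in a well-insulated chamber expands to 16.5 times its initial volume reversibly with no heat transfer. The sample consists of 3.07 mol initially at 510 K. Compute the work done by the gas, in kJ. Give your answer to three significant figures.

W ≈ 24.7 kJ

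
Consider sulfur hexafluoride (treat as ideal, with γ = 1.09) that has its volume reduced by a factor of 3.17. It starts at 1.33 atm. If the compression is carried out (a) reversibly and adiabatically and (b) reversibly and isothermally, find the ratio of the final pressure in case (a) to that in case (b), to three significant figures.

P_adiabatic / P_isothermal ≈ 1.11

Isothermal: P_b = P₁(V₁/V₂) = 1.33×3.17.
Adiabatic: P_a = P₁(V₁/V₂)^γ = 1.33×3.17^(1.09).
P_a/P_b = (V₁/V₂)^(γ−1) = 3.17^(0.09) = 1.109.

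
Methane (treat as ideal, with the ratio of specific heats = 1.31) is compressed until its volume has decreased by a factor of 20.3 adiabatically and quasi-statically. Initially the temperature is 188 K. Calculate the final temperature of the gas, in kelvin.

T₂ ≈ 478 K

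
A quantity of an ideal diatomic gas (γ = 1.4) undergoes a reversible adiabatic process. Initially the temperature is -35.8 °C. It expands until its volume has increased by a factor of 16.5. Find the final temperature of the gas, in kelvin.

For a reversible adiabat TV^(γ−1) is constant, so T₂ = T₁ (V₁/V₂)^(γ−1).
T₁ = -35.8 °C = 237.3 K.
T₂ = 237.3 × (1/16.5)^(0.4) = 77.34 K.

T₂ ≈ 77.3 K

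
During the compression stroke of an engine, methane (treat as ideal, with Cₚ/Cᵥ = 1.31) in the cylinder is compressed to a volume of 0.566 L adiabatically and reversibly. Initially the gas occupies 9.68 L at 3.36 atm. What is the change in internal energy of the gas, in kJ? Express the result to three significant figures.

ΔU ≈ 15.0 kJ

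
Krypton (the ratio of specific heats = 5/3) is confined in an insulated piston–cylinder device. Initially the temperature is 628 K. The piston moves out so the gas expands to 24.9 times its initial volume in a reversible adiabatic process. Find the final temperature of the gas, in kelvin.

T₂ ≈ 73.6 K

Adiabatic: T₁V₁^(γ−1) = T₂V₂^(γ−1) ⇒ T₂ = T₁ (V₁/V₂)^(γ−1).
T₂ = 628 × (1/24.9)^(2/3) = 73.65 K.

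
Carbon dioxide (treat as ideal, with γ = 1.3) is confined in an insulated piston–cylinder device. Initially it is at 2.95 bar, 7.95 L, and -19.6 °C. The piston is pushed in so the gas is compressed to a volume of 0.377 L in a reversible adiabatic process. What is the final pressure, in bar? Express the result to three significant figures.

Adiabatic: P₁V₁^γ = P₂V₂^γ ⇒ P₂ = P₁ (V₁/V₂)^γ.
P₂ = 2.95 × (7.95/0.377)^(1.3) = 155.3 bar.

P₂ ≈ 155 bar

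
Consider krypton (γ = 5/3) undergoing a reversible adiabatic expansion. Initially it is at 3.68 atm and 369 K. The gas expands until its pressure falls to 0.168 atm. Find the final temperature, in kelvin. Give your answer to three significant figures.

T₂ ≈ 107 K

Along an adiabat T P^((1−γ)/γ) is constant, so T₂ = T₁ (P₂/P₁)^((γ−1)/γ).
T₂ = 369 × (0.168/3.68)^(2/5) = 107.4 K.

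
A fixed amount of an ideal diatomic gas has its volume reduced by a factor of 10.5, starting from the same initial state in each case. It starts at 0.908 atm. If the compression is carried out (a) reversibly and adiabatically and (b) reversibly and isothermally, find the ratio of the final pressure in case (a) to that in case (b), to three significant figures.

P_adiabatic / P_isothermal ≈ 2.56

For a diatomic ideal gas γ = 7/5.
Isothermal: P_b = P₁(V₁/V₂) = 0.908×10.5.
Adiabatic: P_a = P₁(V₁/V₂)^γ = 0.908×10.5^(7/5).
P_a/P_b = (V₁/V₂)^(γ−1) = 10.5^(2/5) = 2.561.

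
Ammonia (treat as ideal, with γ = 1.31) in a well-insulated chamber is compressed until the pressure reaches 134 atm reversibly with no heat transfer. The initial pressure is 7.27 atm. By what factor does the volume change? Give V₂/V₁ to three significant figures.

From PV^γ = const, V₂/V₁ = (P₁/P₂)^(1/γ).
V₂/V₁ = (7.27/134)^(0.763) = 0.1081.

V₂/V₁ ≈ 0.108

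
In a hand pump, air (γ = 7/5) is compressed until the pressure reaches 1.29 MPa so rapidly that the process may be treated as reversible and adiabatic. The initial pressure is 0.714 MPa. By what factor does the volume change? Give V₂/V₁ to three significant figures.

V₂/V₁ ≈ 0.655

From PV^γ = const, V₂/V₁ = (P₁/P₂)^(1/γ).
V₂/V₁ = (0.714/1.29)^(5/7) = 0.6554.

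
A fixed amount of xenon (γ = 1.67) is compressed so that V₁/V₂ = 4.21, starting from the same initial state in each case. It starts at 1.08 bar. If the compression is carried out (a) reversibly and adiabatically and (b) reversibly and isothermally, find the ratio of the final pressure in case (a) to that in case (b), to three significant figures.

P_adiabatic / P_isothermal ≈ 2.62

Isothermal: P_b = P₁(V₁/V₂) = 1.08×4.21.
Adiabatic: P_a = P₁(V₁/V₂)^γ = 1.08×4.21^(1.67).
P_a/P_b = (V₁/V₂)^(γ−1) = 4.21^(0.67) = 2.62.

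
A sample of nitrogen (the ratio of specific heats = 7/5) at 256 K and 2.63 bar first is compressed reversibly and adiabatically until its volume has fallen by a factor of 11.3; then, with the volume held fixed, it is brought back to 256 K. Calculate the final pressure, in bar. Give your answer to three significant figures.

P₃ ≈ 29.7 bar

Adiabatic step (PV^γ = const): P₂ = 2.63×11.3^(7/5) = 78.39 bar; T₂ = 256×11.3^(2/5) = 675.3 K.
Isochoric: P₃ = P₂(T₃/T₂) = 78.39 × (256/675.3) = 29.72 bar.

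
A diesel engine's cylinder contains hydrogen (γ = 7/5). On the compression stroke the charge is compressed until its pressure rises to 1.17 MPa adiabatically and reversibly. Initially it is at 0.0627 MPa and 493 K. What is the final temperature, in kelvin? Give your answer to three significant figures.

Along an adiabat T P^((1−γ)/γ) is constant, so T₂ = T₁ (P₂/P₁)^((γ−1)/γ).
T₂ = 493 × (1.17/0.0627)^(2/7) = 1138 K.

T₂ ≈ 1140 K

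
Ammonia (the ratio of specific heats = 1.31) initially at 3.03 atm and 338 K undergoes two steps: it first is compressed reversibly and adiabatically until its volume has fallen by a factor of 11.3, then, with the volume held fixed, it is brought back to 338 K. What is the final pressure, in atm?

P₃ ≈ 34.2 atm

Adiabatic step (PV^γ = const): P₂ = 3.03×11.3^(1.31) = 72.61 atm; T₂ = 338×11.3^(0.31) = 716.8 K.
Isochoric: P₃ = P₂(T₃/T₂) = 72.61 × (338/716.8) = 34.24 atm.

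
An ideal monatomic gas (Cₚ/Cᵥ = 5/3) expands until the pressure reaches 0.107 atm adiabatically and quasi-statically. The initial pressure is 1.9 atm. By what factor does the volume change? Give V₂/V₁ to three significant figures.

V₂/V₁ ≈ 5.62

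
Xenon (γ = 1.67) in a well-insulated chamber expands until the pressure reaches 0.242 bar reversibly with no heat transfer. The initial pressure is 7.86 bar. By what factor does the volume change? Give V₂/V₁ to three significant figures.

From PV^γ = const, V₂/V₁ = (P₁/P₂)^(1/γ).
V₂/V₁ = (7.86/0.242)^(0.599) = 8.038.

V₂/V₁ ≈ 8.04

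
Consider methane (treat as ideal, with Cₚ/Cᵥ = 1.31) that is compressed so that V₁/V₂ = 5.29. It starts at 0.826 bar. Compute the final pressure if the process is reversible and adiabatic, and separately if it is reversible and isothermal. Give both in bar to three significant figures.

Isothermal: P₂ = P₁(V₁/V₂) = 0.826×5.29 = 4.37 bar.
Adiabatic: P₂ = P₁(V₁/V₂)^γ = 0.826×5.29^(1.31) = 7.323 bar.

adiabatic: 7.32 bar; isothermal: 4.37 bar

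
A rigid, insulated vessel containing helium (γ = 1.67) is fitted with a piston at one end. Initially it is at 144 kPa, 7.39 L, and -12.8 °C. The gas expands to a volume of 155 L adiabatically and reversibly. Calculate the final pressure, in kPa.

P₂ ≈ 0.894 kPa

Since PV^γ is constant along a reversible adiabat, P₂ = P₁ (V₁/V₂)^γ.
P₂ = 144 × (7.39/155)^(1.67) = 0.8936 kPa.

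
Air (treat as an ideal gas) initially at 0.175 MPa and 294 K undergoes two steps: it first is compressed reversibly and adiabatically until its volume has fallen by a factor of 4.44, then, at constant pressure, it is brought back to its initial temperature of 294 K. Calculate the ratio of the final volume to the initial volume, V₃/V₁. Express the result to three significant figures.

V₃/V₁ ≈ 0.124

For a diatomic ideal gas γ = 7/5.
Adiabatic step: V₂/V₁ = 0.2252; T₂ = T₁·4.44^(2/5) = 533.7 K.
Isobaric step: V₃/V₂ = T₃/T₂ = 294/533.7.
V₃/V₁ = (V₂/V₁)(V₃/V₂) = 0.2252 × (294/533.7) = 0.1241.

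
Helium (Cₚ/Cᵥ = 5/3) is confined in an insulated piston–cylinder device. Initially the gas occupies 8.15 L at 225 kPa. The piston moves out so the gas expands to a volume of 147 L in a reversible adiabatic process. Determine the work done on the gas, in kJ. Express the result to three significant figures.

W ≈ -2.35 kJ

P₂ = P₁(V₁/V₂)^γ = 225×(8.15/147)^(5/3) = 1.814 kPa.
For a reversible adiabat, W_by_gas = (P₁V₁ − P₂V₂)/(γ−1).
W_by = (225000×0.00815 − 1814×0.147) / (2/3) = 2351 J.
W_on_gas = −W_by = -2351 J.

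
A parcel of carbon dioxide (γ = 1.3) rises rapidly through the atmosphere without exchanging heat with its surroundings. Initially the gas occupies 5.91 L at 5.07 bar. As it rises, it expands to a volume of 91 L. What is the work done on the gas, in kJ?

P₂ = P₁(V₁/V₂)^γ = 5.07×(5.91/91)^(1.3) = 0.145 bar.
For a reversible adiabat, W_by_gas = (P₁V₁ − P₂V₂)/(γ−1).
W_by = (507000×0.00591 − 14500×0.091) / (0.3) = 5590 J.
W_on_gas = −W_by = -5590 J.

W ≈ -5.59 kJ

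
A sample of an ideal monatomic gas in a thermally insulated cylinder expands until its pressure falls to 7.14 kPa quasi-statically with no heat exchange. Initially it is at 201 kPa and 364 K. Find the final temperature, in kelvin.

Along an adiabat T P^((1−γ)/γ) is constant, so T₂ = T₁ (P₂/P₁)^((γ−1)/γ).
For a monatomic ideal gas γ = 5/3, so (γ−1)/γ = 2/5.
T₂ = 364 × (7.14/201)^(2/5) = 95.79 K.

T₂ ≈ 95.8 K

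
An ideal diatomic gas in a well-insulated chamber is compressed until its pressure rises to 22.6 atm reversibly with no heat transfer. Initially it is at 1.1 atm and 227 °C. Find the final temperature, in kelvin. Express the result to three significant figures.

Adiabatic: T₂/T₁ = (P₂/P₁)^((γ−1)/γ).
For a diatomic ideal gas γ = 7/5, so (γ−1)/γ = 2/7.
T₁ = 227 °C = 500.1 K.
T₂ = 500.1 × (22.6/1.1)^(2/7) = 1186 K.

T₂ ≈ 1190 K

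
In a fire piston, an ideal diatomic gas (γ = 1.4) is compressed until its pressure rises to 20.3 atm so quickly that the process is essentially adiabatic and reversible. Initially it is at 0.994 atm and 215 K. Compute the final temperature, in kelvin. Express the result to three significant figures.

Adiabatic: T₂/T₁ = (P₂/P₁)^((γ−1)/γ).
T₂ = 215 × (20.3/0.994)^(0.286) = 509 K.

T₂ ≈ 509 K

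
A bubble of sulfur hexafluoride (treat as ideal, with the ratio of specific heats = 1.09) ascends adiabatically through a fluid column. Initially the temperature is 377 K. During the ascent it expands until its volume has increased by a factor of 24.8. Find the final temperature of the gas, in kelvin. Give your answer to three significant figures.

For a reversible adiabat TV^(γ−1) is constant, so T₂ = T₁ (V₁/V₂)^(γ−1).
T₂ = 377 × (1/24.8)^(0.09) = 282.4 K.

T₂ ≈ 282 K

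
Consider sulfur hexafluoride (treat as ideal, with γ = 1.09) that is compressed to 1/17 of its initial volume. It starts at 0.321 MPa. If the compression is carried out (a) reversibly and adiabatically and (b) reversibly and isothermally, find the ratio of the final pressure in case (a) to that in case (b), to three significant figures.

P_adiabatic / P_isothermal ≈ 1.29

Isothermal: P_b = P₁(V₁/V₂) = 0.321×17.
Adiabatic: P_a = P₁(V₁/V₂)^γ = 0.321×17^(1.09).
P_a/P_b = (V₁/V₂)^(γ−1) = 17^(0.09) = 1.29.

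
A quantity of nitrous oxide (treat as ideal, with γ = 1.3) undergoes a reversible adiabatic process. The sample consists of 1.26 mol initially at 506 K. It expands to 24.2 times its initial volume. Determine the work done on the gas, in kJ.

Adiabatic: T₁V₁^(γ−1) = T₂V₂^(γ−1) ⇒ T₂ = T₁ (V₁/V₂)^(γ−1).
T₂ = 506 × (1/24.2)^(0.3) = 194.5 K.
Q = 0, so ΔU = W_on_gas = nCᵥΔT with Cᵥ = R/(γ−1) = 27.71 J/(mol·K).
ΔU = 1.26 × 27.71 × (194.5 − 506) = -10880 J.

W ≈ -10.9 kJ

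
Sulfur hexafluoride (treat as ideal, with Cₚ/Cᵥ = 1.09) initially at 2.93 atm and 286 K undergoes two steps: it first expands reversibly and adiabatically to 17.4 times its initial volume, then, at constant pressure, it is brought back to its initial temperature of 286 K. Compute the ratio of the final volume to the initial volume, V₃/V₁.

V₃/V₁ ≈ 22.5

Adiabatic step: V₂/V₁ = 17.4; T₂ = T₁·(1/17.4)^(0.09) = 221.2 K.
Isobaric step: V₃/V₂ = T₃/T₂ = 286/221.2.
V₃/V₁ = (V₂/V₁)(V₃/V₂) = 17.4 × (286/221.2) = 22.5.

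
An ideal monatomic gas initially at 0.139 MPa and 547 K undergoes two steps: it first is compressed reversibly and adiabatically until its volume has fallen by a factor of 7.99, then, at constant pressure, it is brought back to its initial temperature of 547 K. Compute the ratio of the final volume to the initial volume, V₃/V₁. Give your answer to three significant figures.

For a monatomic ideal gas γ = 5/3.
Adiabatic step: V₂/V₁ = 0.1252; T₂ = T₁·7.99^(2/3) = 2186 K.
Isobaric step: V₃/V₂ = T₃/T₂ = 547/2186.
V₃/V₁ = (V₂/V₁)(V₃/V₂) = 0.1252 × (547/2186) = 0.03132.

V₃/V₁ ≈ 0.0313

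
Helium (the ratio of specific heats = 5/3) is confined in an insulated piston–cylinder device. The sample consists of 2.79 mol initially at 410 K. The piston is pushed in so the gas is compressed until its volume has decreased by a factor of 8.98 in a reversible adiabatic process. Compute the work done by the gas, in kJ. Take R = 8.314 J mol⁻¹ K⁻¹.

For a reversible adiabat TV^(γ−1) is constant, so T₂ = T₁ (V₁/V₂)^(γ−1).
T₂ = 410 × 8.98^(2/3) = 1771 K.
Q = 0, so ΔU = W_on_gas = nCᵥΔT with Cᵥ = R/(γ−1) = 12.47 J/(mol·K).
ΔU = 2.79 × 12.47 × (1771 − 410) = 47370 J.
Work done by the gas = −ΔU = -47370 J.

W ≈ -47.4 kJ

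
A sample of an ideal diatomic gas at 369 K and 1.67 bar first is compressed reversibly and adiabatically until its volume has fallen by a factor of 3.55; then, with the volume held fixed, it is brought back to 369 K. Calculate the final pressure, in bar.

For a diatomic ideal gas γ = 7/5.
Adiabatic step (PV^γ = const): P₂ = 1.67×3.55^(7/5) = 9.841 bar; T₂ = 369×3.55^(2/5) = 612.5 K.
Isochoric: P₃ = P₂(T₃/T₂) = 9.841 × (369/612.5) = 5.928 bar.

P₃ ≈ 5.93 bar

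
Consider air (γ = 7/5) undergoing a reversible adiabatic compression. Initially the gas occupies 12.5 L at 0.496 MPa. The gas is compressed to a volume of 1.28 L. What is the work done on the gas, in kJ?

W ≈ 23.1 kJ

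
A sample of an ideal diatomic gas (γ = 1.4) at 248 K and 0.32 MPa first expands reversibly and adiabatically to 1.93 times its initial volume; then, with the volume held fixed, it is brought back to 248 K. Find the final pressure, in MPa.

P₃ ≈ 0.166 MPa

Adiabatic step (PV^γ = const): P₂ = 0.32×(1/1.93)^(1.4) = 0.1275 MPa; T₂ = 248×(1/1.93)^(0.4) = 190.6 K.
Isochoric: P₃ = P₂(T₃/T₂) = 0.1275 × (248/190.6) = 0.1658 MPa.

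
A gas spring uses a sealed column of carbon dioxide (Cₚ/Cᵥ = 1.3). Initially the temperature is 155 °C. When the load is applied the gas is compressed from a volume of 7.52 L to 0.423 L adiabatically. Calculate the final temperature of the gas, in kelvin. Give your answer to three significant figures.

T₂ ≈ 1020 K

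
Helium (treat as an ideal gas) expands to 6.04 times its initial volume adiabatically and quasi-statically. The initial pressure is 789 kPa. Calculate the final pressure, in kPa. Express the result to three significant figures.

Since PV^γ is constant along a reversible adiabat, P₂ = P₁ (V₁/V₂)^γ.
For a monatomic ideal gas γ = 5/3.
P₂ = 789 × (1/6.04)^(5/3) = 39.39 kPa.

P₂ ≈ 39.4 kPa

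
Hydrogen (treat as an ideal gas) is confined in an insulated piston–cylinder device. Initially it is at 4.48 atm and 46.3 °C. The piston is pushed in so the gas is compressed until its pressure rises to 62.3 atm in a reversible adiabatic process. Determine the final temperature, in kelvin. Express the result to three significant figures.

T₂ ≈ 678 K

Adiabatic: T₂/T₁ = (P₂/P₁)^((γ−1)/γ).
For a diatomic ideal gas γ = 7/5, so (γ−1)/γ = 2/7.
T₁ = 46.3 °C = 319.4 K.
T₂ = 319.4 × (62.3/4.48)^(2/7) = 677.7 K.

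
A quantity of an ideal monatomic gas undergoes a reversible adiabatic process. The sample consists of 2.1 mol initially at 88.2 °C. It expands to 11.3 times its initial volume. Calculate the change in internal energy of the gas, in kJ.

ΔU ≈ -7.58 kJ

For a reversible adiabat TV^(γ−1) is constant, so T₂ = T₁ (V₁/V₂)^(γ−1).
γ = 5/3 for a monatomic ideal gas, so γ−1 = 2/3.
T₁ = 88.2 °C = 361.3 K.
T₂ = 361.3 × (1/11.3)^(2/3) = 71.76 K.
Q = 0, so ΔU = W_on_gas = nCᵥΔT with Cᵥ = R/(γ−1) = 12.47 J/(mol·K).
ΔU = 2.1 × 12.47 × (71.76 − 361.3) = -7584 J.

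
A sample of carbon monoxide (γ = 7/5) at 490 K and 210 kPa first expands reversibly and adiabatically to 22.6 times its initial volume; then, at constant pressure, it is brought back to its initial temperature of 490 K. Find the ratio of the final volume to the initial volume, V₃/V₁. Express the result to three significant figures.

V₃/V₁ ≈ 78.7

Adiabatic step: V₂/V₁ = 22.6; T₂ = T₁·(1/22.6)^(2/5) = 140.8 K.
Isobaric step: V₃/V₂ = T₃/T₂ = 490/140.8.
V₃/V₁ = (V₂/V₁)(V₃/V₂) = 22.6 × (490/140.8) = 78.66.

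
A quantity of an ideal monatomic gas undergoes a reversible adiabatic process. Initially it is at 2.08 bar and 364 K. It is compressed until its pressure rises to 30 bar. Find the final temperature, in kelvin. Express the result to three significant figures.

T₂ ≈ 1060 K

Adiabatic: T₂/T₁ = (P₂/P₁)^((γ−1)/γ).
For a monatomic ideal gas γ = 5/3, so (γ−1)/γ = 2/5.
T₂ = 364 × (30/2.08)^(2/5) = 1059 K.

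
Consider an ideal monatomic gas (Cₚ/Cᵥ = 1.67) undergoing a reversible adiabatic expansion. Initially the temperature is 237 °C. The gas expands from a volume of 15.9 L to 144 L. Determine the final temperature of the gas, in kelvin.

For a reversible adiabat TV^(γ−1) is constant, so T₂ = T₁ (V₁/V₂)^(γ−1).
T₁ = 237 °C = 510.1 K.
T₂ = 510.1 × (15.9/144)^(0.67) = 116.6 K.

T₂ ≈ 117 K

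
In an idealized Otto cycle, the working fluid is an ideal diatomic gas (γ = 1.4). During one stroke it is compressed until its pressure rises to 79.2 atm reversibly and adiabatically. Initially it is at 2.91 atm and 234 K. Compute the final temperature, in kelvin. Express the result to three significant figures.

Adiabatic: T₂/T₁ = (P₂/P₁)^((γ−1)/γ).
T₂ = 234 × (79.2/2.91)^(0.286) = 601.4 K.

T₂ ≈ 601 K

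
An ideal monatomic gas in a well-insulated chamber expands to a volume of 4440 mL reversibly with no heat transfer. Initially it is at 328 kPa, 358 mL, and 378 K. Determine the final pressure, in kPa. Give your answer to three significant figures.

P₂ ≈ 4.94 kPa

Since PV^γ is constant along a reversible adiabat, P₂ = P₁ (V₁/V₂)^γ.
γ = 5/3 for a monatomic ideal gas.
P₂ = 328 × (358/4440)^(5/3) = 4.936 kPa.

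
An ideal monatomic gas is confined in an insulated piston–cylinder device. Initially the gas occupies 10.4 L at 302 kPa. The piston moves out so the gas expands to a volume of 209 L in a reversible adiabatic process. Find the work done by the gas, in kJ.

W ≈ 4.07 kJ

γ = 5/3 for a monatomic ideal gas.
P₂ = P₁(V₁/V₂)^γ = 302×(10.4/209)^(5/3) = 2.033 kPa.
For a reversible adiabat, W_by_gas = (P₁V₁ − P₂V₂)/(γ−1).
W_by = (302000×0.0104 − 2033×0.209) / (2/3) = 4074 J.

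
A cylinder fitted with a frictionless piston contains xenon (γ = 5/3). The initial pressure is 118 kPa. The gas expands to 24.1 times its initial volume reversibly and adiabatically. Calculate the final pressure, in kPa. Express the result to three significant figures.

P₂ ≈ 0.587 kPa

Since PV^γ is constant along a reversible adiabat, P₂ = P₁ (V₁/V₂)^γ.
P₂ = 118 × (1/24.1)^(5/3) = 0.5868 kPa.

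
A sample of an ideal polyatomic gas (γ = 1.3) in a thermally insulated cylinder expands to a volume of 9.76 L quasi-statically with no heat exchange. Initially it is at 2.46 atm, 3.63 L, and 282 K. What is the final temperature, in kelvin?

T₂ ≈ 210 K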